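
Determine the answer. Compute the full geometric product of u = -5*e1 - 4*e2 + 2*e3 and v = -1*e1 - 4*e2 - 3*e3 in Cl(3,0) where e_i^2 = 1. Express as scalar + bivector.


In Cl(3,0): e_i^2 = 1, e_ie_j = -e_je_i for i != j.
Scalar part = u . v = (-5)*(-1) + (-4)*(-4) + 2*(-3)
= 5 + 16 + (-6) = 15
e12 coeff = (-5)*(-4) - (-4)*(-1) = 20 - 4 = 16
e13 coeff = (-5)*(-3) - 2*(-1) = 15 - (-2) = 17
e23 coeff = (-4)*(-3) - 2*(-4) = 12 - (-8) = 20
uv = 15 + 16*e12 + 17*e13 + 20*e23


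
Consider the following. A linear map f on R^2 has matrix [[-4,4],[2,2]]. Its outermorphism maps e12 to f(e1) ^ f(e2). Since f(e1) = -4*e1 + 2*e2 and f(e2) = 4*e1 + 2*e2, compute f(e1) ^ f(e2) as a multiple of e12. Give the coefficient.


The outermorphism of a linear map f sends e1^e2 to f(e1)^f(e2).
f(e1) = -4*e1 + 2*e2
f(e2) = 4*e1 + 2*e2
f(e1) ^ f(e2) = (-4*e1 + 2*e2) ^ (4*e1 + 2*e2)
= (-4)*2*e12 + 2*4*e21
= (-8 - 8)*e12
= -16*e12
Coefficient = -16


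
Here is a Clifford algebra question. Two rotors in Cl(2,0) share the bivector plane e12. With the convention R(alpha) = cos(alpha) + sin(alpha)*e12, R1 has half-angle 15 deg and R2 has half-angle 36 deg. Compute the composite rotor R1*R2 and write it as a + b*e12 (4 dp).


Same-plane rotors commute and their half-angles add:
R1*R2 = cos(a1 + a2) + sin(a1 + a2)*e12.
a1 + a2 = 15 + 36 = 51 deg
cos(51 deg) = 0.6293
sin(51 deg) = 0.7771
R1*R2 = 0.6293 + 0.7771*e12


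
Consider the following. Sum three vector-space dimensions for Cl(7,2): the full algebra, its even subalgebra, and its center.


n = 7 + 2 = 9
Total dim = 2^9 = 512
Even subalgebra dim = 2^8 = 256
n is odd, so center dim = 2
Sum = 512 + 256 + 2 = 770


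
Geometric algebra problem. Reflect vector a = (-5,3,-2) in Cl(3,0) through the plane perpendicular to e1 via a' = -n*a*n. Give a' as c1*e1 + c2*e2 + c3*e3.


Reflection formula: a' = -n*a*n, with n = e1 (unit vector, n^2 = 1).
For reflection through hyperplane perp to e1:
The component along e1 flips sign, others stay.
a = (-5, 3, -2)
a' = (5, 3, -2)
a' = 5*e1 + 3*e2 - 2*e3


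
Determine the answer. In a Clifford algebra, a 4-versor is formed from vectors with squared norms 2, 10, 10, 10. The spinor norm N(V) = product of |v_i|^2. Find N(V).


Spinor norm N(V) = |v1|^2 * |v2|^2 * ... * |v4|^2
= 2 * 10 * 10 * 10
Running product: 2, 20, 200, 2000
N(V) = 2000


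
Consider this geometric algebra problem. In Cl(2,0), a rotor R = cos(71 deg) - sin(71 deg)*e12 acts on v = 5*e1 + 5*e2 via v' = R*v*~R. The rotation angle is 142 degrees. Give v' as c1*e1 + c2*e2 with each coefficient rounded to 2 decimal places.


Rotor R = cos(71deg) - sin(71deg)*e12
Rotation angle theta = 2 * 71 = 142 degrees
v' = R*v*~R rotates v by theta.
cos(142deg) = -0.7880, sin(142deg) = 0.6157
v'_1 = 5*cos(142deg) - 5*sin(142deg)
= 5*(-0.7880) - 5*0.6157
= -7.02
v'_2 = 5*sin(142deg) + 5*cos(142deg)
= 5*0.6157 + 5*(-0.7880)
= -0.86
v' = -7.02*e1 - 0.86*e2


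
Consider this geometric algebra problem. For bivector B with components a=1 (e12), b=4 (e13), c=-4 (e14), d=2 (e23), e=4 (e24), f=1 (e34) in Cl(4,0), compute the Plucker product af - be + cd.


Plucker relation: af - be + cd
a*f = 1*1 = 1
b*e = 4*4 = 16
c*d = (-4)*2 = -8
af - be + cd = 1 - 16 + (-8)
= -23


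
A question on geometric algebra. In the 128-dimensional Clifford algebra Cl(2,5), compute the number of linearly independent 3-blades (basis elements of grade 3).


Number of grade-k basis blades in Cl(p,q) with n = p + q is C(n, k).
n = 2 + 5 = 7
C(7, 3) = 7! / (3! * 4!)
= 5040 / (6 * 24)
= 35


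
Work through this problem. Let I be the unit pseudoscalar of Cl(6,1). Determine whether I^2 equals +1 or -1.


The pseudoscalar I = e1...e_n (product of all n generators) of Cl(p,q) satisfies I^2 = (-1)^(q + n(n-1)/2).
p = 6, q = 1, n = p + q = 7
n(n-1)/2 = 7 * 6 / 2 = 21
Exponent = q + n(n-1)/2 = 1 + 21 = 22
I^2 = (-1)^22 = +1


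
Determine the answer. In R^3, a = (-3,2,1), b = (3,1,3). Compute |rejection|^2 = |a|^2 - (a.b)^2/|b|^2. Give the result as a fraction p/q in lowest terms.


|a|^2 = (-3)^2 + 2^2 + 1^2 = 14
|b|^2 = 3^2 + 1^2 + 3^2 = 19
a . b = (-3)*3 + 2*1 + 1*3 = -4
(a.b)^2 = (-4)^2 = 16
|rej|^2 = 14 - 16/19
= (266 - 16)/19
= 250/19
In lowest terms: 250/19


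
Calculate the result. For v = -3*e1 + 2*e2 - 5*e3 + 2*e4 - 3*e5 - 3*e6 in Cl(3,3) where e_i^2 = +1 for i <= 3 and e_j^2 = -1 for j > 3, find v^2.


v^2 = sum of c_i^2 * e_i^2
Positive signature terms (e_i^2 = +1): (-3)^2 + 2^2 + (-5)^2 = 38
Negative signature terms (e_j^2 = -1): 2^2 + (-3)^2 + (-3)^2 = 22
v^2 = 38 - 22 = 16


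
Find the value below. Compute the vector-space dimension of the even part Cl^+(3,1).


Even subalgebra dimension = 2^(n-1)
n = 3 + 1 = 4
2^(4 - 1) = 2^3 = 8
Verification: sum of C(4,k) for even k = 1 + 6 + 1 = 8
Result = 8


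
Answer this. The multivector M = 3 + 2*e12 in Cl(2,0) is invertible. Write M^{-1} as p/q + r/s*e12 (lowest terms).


M = 3 + 2*e12, where e12^2 = -1.
Since M commutes with its reverse ~M = a - b*e12, M * ~M = a^2 - b^2*e12^2 = a^2 + b^2.
So M^{-1} = ~M / (a^2 + b^2) = (a - b*e12)/(a^2 + b^2).
a^2 + b^2 = 9 + 4 = 13
Scalar part = 3/13 = 3/13
Bivector coeff = -2/13 = -2/13
M^{-1} = 3/13 - 2/13*e12


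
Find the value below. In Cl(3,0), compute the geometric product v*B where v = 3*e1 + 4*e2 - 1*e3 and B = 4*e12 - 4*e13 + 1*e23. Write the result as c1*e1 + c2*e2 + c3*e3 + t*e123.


vB has grade-1 (vector) and grade-3 (trivector) parts: vB = (v _| B) + (v ^ B).
Vector part <vB>_1:
  e1: -v2*b12 - v3*b13 = -(4)*(4) - (-1)*(-4) = -20
  e2: v1*b12 - v3*b23 = (3)*(4) - (-1)*(1) = 13
  e3: v1*b13 + v2*b23 = (3)*(-4) + (4)*(1) = -8
Trivector part <vB>_3:
  e123: v1*b23 - v2*b13 + v3*b12 = (3)*(1) - (4)*(-4) + (-1)*(4) = 15
vB = -20*e1 + 13*e2 - 8*e3 + 15*e123


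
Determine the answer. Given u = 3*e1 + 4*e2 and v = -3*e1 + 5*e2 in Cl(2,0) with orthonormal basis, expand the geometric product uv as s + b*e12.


Expand: (3*e1 + 4*e2)(-3*e1 + 5*e2)
= 3*(-3)*e1e1 + 3*5*e1e2 + 4*(-3)*e2e1 + 4*5*e2e2
Using e1^2 = e2^2 = 1, e2e1 = -e1e2:
Scalar part s = 3*(-3) + 4*5 = -9 + 20 = 11
Bivector part b = 3*5 - 4*(-3) = 15 - (-12) = 27
uv = 11 + 27*e12


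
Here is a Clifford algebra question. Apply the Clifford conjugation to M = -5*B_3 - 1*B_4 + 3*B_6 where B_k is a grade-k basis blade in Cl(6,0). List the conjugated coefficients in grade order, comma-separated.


Clifford conjugate sign for grade k: (-1)^(k(k+1)/2)
Grade 3: (-1)^(3*4/2) = (-1)^6 = 1, coeff -5 -> -5
Grade 4: (-1)^(4*5/2) = (-1)^10 = 1, coeff -1 -> -1
Grade 6: (-1)^(6*7/2) = (-1)^21 = -1, coeff 3 -> -3
Conjugated coefficients: -5, -1, -3


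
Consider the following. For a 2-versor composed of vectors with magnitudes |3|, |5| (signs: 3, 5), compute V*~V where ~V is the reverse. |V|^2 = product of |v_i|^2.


Each vector v_i has |v_i|^2 = s_i^2
Squared scales: 3^2 = 9, 5^2 = 25
|V|^2 = 9 * 25
= 225


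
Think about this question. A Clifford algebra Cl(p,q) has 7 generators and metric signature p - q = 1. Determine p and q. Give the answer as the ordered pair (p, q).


We need p + q = 7 and p - q = 1.
Adding: 2p = 7 + 1 = 8, so p = 4.
Then q = 7 - 4 = 3.
(p, q) = (4, 3)


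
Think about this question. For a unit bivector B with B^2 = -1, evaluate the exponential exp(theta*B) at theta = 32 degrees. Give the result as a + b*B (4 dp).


For a unit bivector B with B^2 = -1, the exponential series gives
e^(theta*B) = cos(theta) + sin(theta)*B (the GA analogue of Euler's formula).
theta = 32 degrees = 0.558505 rad
cos(32 deg) = 0.8480
sin(32 deg) = 0.5299
exp(theta*B) = 0.8480 + 0.5299*B


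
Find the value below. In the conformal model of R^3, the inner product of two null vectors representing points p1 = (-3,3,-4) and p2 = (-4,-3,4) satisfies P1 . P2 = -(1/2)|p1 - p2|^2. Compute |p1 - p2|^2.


p1 - p2 = (1, 6, -8)
|p1 - p2|^2 = 1^2 + 6^2 + (-8)^2
= 1 + 36 + 64
= 101


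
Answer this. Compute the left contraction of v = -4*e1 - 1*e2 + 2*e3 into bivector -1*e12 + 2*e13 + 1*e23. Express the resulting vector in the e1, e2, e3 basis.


Left contraction v _| B = <vB>_1 (grade-1 part of the geometric product vB).
Using e1_|e12 = e2, e2_|e12 = -e1, e1_|e13 = e3, e3_|e13 = -e1, e2_|e23 = e3, e3_|e23 = -e2:
e1 coeff: -v2*b12 - v3*b13 = -(-1)*(-1) - (2)*(2) = -5
e2 coeff: v1*b12 - v3*b23 = (-4)*(-1) - (2)*(1) = 2
e3 coeff: v1*b13 + v2*b23 = (-4)*(2) + (-1)*(1) = -9
v _| B = -5*e1 + 2*e2 - 9*e3


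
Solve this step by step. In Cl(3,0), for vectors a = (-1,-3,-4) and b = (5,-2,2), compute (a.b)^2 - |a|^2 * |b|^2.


a . b = (-1)*5 + (-3)*(-2) + (-4)*2
= -5 + 6 + (-8) = -7
|a|^2 = (-1)^2 + (-3)^2 + (-4)^2 = 26
|b|^2 = 5^2 + (-2)^2 + 2^2 = 33
(a.b)^2 = (-7)^2 = 49
|a|^2 * |b|^2 = 26 * 33 = 858
Result = 49 - 858 = -809


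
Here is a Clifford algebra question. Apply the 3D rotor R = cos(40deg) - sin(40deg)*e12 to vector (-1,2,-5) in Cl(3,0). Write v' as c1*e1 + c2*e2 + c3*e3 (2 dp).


Rotor R = cos(40deg) - sin(40deg)*e12
Rotation angle theta = 2 * 40 = 80 degrees in the e12 plane (e1 -> e2).
The component perpendicular to the plane (e3) is invariant: v'_3 = v3 = -5.00
cos(80deg) = 0.1736, sin(80deg) = 0.9848
v'_1 = v1*cos(theta) - v2*sin(theta) = -1*0.1736 - 2*0.9848 = -2.14
v'_2 = v1*sin(theta) + v2*cos(theta) = -1*0.9848 + 2*0.1736 = -0.64
v' = -2.14*e1 - 0.64*e2 - 5.00*e3


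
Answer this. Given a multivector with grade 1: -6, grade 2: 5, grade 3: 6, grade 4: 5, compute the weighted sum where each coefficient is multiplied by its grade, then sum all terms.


Grade-weighted sum = sum of grade_k * coefficient_k
1*(-6) = -6
2*5 = 10
3*6 = 18
4*5 = 20
Total = -6 + 10 + 18 + 20 = 42


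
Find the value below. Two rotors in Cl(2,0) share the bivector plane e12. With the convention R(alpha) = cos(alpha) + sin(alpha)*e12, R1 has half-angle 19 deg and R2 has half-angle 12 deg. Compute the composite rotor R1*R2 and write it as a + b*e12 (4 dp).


Same-plane rotors commute and their half-angles add:
R1*R2 = cos(a1 + a2) + sin(a1 + a2)*e12.
a1 + a2 = 19 + 12 = 31 deg
cos(31 deg) = 0.8572
sin(31 deg) = 0.5150
R1*R2 = 0.8572 + 0.5150*e12


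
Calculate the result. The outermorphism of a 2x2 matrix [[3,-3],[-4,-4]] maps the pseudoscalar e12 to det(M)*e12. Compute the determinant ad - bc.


The outermorphism of a linear map f sends e1^e2 to f(e1)^f(e2).
f(e1) = 3*e1 - 4*e2
f(e2) = -3*e1 - 4*e2
f(e1) ^ f(e2) = (3*e1 - 4*e2) ^ (-3*e1 - 4*e2)
= 3*(-4)*e12 + (-4)*(-3)*e21
= (-12 - 12)*e12
= -24*e12
Coefficient = -24


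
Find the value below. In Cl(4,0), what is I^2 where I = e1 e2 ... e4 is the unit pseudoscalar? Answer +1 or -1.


The pseudoscalar I = e1...e_n (product of all n generators) of Cl(p,q) satisfies I^2 = (-1)^(q + n(n-1)/2).
p = 4, q = 0, n = p + q = 4
n(n-1)/2 = 4 * 3 / 2 = 6
Exponent = q + n(n-1)/2 = 0 + 6 = 6
I^2 = (-1)^6 = +1


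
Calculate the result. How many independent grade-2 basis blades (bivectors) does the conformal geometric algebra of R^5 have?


The conformal model of R^5 uses Cl(6,1) with m = 5 + 2 = 7 generators.
Number of grade-2 blades = C(m, 2) = C(7, 2)
= 7*6/2 = 21


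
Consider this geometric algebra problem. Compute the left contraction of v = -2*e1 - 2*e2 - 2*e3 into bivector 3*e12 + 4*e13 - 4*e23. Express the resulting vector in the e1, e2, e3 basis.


Left contraction v _| B = <vB>_1 (grade-1 part of the geometric product vB).
Using e1_|e12 = e2, e2_|e12 = -e1, e1_|e13 = e3, e3_|e13 = -e1, e2_|e23 = e3, e3_|e23 = -e2:
e1 coeff: -v2*b12 - v3*b13 = -(-2)*(3) - (-2)*(4) = 14
e2 coeff: v1*b12 - v3*b23 = (-2)*(3) - (-2)*(-4) = -14
e3 coeff: v1*b13 + v2*b23 = (-2)*(4) + (-2)*(-4) = 0
v _| B = 14*e1 - 14*e2 + 0*e3


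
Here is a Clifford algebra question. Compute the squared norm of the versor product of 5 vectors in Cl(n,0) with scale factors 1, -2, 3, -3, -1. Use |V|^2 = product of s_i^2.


Each vector v_i has |v_i|^2 = s_i^2
Squared scales: 1^2 = 1, (-2)^2 = 4, 3^2 = 9, (-3)^2 = 9, (-1)^2 = 1
|V|^2 = 1 * 4 * 9 * 9 * 1
= 324


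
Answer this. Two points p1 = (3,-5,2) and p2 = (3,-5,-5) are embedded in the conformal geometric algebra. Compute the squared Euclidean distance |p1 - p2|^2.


p1 - p2 = (0, 0, 7)
|p1 - p2|^2 = 0^2 + 0^2 + 7^2
= 0 + 0 + 49
= 49


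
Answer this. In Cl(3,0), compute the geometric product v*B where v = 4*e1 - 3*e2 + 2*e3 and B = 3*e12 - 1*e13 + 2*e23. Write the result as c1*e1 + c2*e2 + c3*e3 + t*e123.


vB has grade-1 (vector) and grade-3 (trivector) parts: vB = (v _| B) + (v ^ B).
Vector part <vB>_1:
  e1: -v2*b12 - v3*b13 = -(-3)*(3) - (2)*(-1) = 11
  e2: v1*b12 - v3*b23 = (4)*(3) - (2)*(2) = 8
  e3: v1*b13 + v2*b23 = (4)*(-1) + (-3)*(2) = -10
Trivector part <vB>_3:
  e123: v1*b23 - v2*b13 + v3*b12 = (4)*(2) - (-3)*(-1) + (2)*(3) = 11
vB = 11*e1 + 8*e2 - 10*e3 + 11*e123


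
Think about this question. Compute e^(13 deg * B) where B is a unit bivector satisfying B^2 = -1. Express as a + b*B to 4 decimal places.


For a unit bivector B with B^2 = -1, the exponential series gives
e^(theta*B) = cos(theta) + sin(theta)*B (the GA analogue of Euler's formula).
theta = 13 degrees = 0.226893 rad
cos(13 deg) = 0.9744
sin(13 deg) = 0.2250
exp(theta*B) = 0.9744 + 0.2250*B


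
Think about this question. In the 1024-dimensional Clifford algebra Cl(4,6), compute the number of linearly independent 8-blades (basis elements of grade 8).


Number of grade-k basis blades in Cl(p,q) with n = p + q is C(n, k).
n = 4 + 6 = 10
C(10, 8) = 10! / (8! * 2!)
= 3628800 / (40320 * 2)
= 45


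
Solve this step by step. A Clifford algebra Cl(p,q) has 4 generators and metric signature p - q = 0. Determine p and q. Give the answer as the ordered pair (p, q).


We need p + q = 4 and p - q = 0.
Adding: 2p = 4 + 0 = 4, so p = 2.
Then q = 4 - 2 = 2.
(p, q) = (2, 2)


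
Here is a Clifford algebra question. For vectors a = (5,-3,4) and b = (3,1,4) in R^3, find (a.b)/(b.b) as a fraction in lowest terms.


Projection coefficient = (a . b) / (b . b)
a . b = 5*3 + (-3)*1 + 4*4
= 15 + (-3) + 16 = 28
b . b = 3^2 + 1^2 + 4^2
= 9 + 1 + 16 = 26
Coefficient = 28/26
In lowest terms: 14/13


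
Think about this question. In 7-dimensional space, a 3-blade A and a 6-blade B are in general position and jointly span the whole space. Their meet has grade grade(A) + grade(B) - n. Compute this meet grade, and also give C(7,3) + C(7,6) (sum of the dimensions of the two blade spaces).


Meet grade = grade(A) + grade(B) - n
= 3 + 6 - 7 = 2
C(7,3) = 35
C(7,6) = 7
dim_A + dim_B = 35 + 7 = 42


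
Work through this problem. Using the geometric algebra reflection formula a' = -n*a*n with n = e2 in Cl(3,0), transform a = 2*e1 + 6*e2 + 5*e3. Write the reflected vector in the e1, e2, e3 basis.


Reflection formula: a' = -n*a*n, with n = e2 (unit vector, n^2 = 1).
For reflection through hyperplane perp to e2:
The component along e2 flips sign, others stay.
a = (2, 6, 5)
a' = (2, -6, 5)
a' = 2*e1 - 6*e2 + 5*e3


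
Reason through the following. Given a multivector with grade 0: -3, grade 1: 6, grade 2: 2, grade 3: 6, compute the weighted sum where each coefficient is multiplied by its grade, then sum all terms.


Grade-weighted sum = sum of grade_k * coefficient_k
0*(-3) = 0
1*6 = 6
2*2 = 4
3*6 = 18
Total = 0 + 6 + 4 + 18 = 28


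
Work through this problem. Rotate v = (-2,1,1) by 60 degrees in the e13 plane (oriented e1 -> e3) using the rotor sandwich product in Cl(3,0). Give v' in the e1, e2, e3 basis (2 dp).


Rotor R = cos(30deg) - sin(30deg)*e13
Rotation angle theta = 2 * 30 = 60 degrees in the e13 plane (e1 -> e3).
The component perpendicular to the plane (e2) is invariant: v'_2 = v2 = 1.00
cos(60deg) = 0.5000, sin(60deg) = 0.8660
v'_1 = v1*cos(theta) - v3*sin(theta) = -2*0.5000 - 1*0.8660 = -1.87
v'_3 = v1*sin(theta) + v3*cos(theta) = -2*0.8660 + 1*0.5000 = -1.23
v' = -1.87*e1 + 1.00*e2 - 1.23*e3


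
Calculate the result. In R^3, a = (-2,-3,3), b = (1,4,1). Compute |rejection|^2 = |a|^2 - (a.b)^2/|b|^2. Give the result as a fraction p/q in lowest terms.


|a|^2 = (-2)^2 + (-3)^2 + 3^2 = 22
|b|^2 = 1^2 + 4^2 + 1^2 = 18
a . b = (-2)*1 + (-3)*4 + 3*1 = -11
(a.b)^2 = (-11)^2 = 121
|rej|^2 = 22 - 121/18
= (396 - 121)/18
= 275/18
In lowest terms: 275/18


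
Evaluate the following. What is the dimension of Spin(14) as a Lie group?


Spin(n) double-covers SO(n); both have Lie algebra so(n) of dimension n(n-1)/2.
n = 14
n(n-1) = 14 * 13 = 182
dim Spin(14) = 182/2 = 91


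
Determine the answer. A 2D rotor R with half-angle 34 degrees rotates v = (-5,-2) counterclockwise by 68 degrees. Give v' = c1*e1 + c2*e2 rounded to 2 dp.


Rotor R = cos(34deg) - sin(34deg)*e12
Rotation angle theta = 2 * 34 = 68 degrees
v' = R*v*~R rotates v by theta.
cos(68deg) = 0.3746, sin(68deg) = 0.9272
v'_1 = -5*cos(68deg) - (-2)*sin(68deg)
= -5*0.3746 - (-2)*0.9272
= -0.02
v'_2 = -5*sin(68deg) + (-2)*cos(68deg)
= -5*0.9272 + (-2)*0.3746
= -5.39
v' = -0.02*e1 - 5.39*e2


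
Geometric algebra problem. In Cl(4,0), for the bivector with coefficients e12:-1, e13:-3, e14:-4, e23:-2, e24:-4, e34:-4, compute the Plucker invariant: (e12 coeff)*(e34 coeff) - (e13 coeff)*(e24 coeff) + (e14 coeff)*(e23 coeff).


Plucker relation: af - be + cd
a*f = (-1)*(-4) = 4
b*e = (-3)*(-4) = 12
c*d = (-4)*(-2) = 8
af - be + cd = 4 - 12 + 8
= 0


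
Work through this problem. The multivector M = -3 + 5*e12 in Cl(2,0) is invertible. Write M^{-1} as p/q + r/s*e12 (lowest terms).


M = -3 + 5*e12, where e12^2 = -1.
Since M commutes with its reverse ~M = a - b*e12, M * ~M = a^2 - b^2*e12^2 = a^2 + b^2.
So M^{-1} = ~M / (a^2 + b^2) = (a - b*e12)/(a^2 + b^2).
a^2 + b^2 = 9 + 25 = 34
Scalar part = -3/34 = -3/34
Bivector coeff = -5/34 = -5/34
M^{-1} = -3/34 - 5/34*e12


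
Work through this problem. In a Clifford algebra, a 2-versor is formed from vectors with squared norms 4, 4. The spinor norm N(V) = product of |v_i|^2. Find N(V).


Spinor norm N(V) = |v1|^2 * |v2|^2 * ... * |v2|^2
= 4 * 4
Running product: 4, 16
N(V) = 16


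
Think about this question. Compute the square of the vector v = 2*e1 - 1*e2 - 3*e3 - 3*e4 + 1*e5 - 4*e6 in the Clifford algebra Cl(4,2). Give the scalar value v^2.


v^2 = sum of c_i^2 * e_i^2
Positive signature terms (e_i^2 = +1): 2^2 + (-1)^2 + (-3)^2 + (-3)^2 = 23
Negative signature terms (e_j^2 = -1): 1^2 + (-4)^2 = 17
v^2 = 23 - 17 = 6


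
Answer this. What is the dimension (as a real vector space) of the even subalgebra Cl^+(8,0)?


Even subalgebra dimension = 2^(n-1)
n = 8 + 0 = 8
2^(8 - 1) = 2^7 = 128
Verification: sum of C(8,k) for even k = 1 + 28 + 70 + 28 + 1 = 128
Result = 128


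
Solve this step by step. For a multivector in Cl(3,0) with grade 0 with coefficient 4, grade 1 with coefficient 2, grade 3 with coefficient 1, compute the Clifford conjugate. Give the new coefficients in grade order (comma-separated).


Clifford conjugate sign for grade k: (-1)^(k(k+1)/2)
Grade 0: (-1)^(0*1/2) = (-1)^0 = 1, coeff 4 -> 4
Grade 1: (-1)^(1*2/2) = (-1)^1 = -1, coeff 2 -> -2
Grade 3: (-1)^(3*4/2) = (-1)^6 = 1, coeff 1 -> 1
Conjugated coefficients: 4, -2, 1


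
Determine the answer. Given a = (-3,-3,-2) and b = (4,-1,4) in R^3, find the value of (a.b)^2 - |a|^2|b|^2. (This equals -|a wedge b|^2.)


a . b = (-3)*4 + (-3)*(-1) + (-2)*4
= -12 + 3 + (-8) = -17
|a|^2 = (-3)^2 + (-3)^2 + (-2)^2 = 22
|b|^2 = 4^2 + (-1)^2 + 4^2 = 33
(a.b)^2 = (-17)^2 = 289
|a|^2 * |b|^2 = 22 * 33 = 726
Result = 289 - 726 = -437


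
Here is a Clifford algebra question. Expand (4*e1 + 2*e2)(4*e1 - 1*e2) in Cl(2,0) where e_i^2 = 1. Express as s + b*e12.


Expand: (4*e1 + 2*e2)(4*e1 - 1*e2)
= 4*4*e1e1 + 4*(-1)*e1e2 + 2*4*e2e1 + 2*(-1)*e2e2
Using e1^2 = e2^2 = 1, e2e1 = -e1e2:
Scalar part s = 4*4 + 2*(-1) = 16 + (-2) = 14
Bivector part b = 4*(-1) - 2*4 = -4 - 8 = -12
uv = 14 - 12*e12


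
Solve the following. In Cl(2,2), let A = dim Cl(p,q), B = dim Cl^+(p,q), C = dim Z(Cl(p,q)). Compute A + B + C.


n = 2 + 2 = 4
Total dim = 2^4 = 16
Even subalgebra dim = 2^3 = 8
n is even, so center dim = 1
Sum = 16 + 8 + 1 = 25


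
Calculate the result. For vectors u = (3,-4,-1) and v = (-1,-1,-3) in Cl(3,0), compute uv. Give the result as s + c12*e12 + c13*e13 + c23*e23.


In Cl(3,0): e_i^2 = 1, e_ie_j = -e_je_i for i != j.
Scalar part = u . v = 3*(-1) + (-4)*(-1) + (-1)*(-3)
= -3 + 4 + 3 = 4
e12 coeff = 3*(-1) - (-4)*(-1) = -3 - 4 = -7
e13 coeff = 3*(-3) - (-1)*(-1) = -9 - 1 = -10
e23 coeff = (-4)*(-3) - (-1)*(-1) = 12 - 1 = 11
uv = 4 - 7*e12 - 10*e13 + 11*e23


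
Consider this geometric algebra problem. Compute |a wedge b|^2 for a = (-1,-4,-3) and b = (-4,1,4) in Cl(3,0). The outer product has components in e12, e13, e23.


a wedge b = (a1*b2 - a2*b1)*e12 + (a1*b3 - a3*b1)*e13 + (a2*b3 - a3*b2)*e23
e12 coeff: (-1)*1 - (-4)*(-4) = -1 - 16 = -17
e13 coeff: (-1)*4 - (-3)*(-4) = -4 - 12 = -16
e23 coeff: (-4)*4 - (-3)*1 = -16 - (-3) = -13
|a wedge b|^2 = (-17)^2 + (-16)^2 + (-13)^2
= 289 + 256 + 169
= 714


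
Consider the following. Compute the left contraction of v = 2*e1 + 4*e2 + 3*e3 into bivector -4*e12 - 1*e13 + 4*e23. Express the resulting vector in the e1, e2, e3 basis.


Left contraction v _| B = <vB>_1 (grade-1 part of the geometric product vB).
Using e1_|e12 = e2, e2_|e12 = -e1, e1_|e13 = e3, e3_|e13 = -e1, e2_|e23 = e3, e3_|e23 = -e2:
e1 coeff: -v2*b12 - v3*b13 = -(4)*(-4) - (3)*(-1) = 19
e2 coeff: v1*b12 - v3*b23 = (2)*(-4) - (3)*(4) = -20
e3 coeff: v1*b13 + v2*b23 = (2)*(-1) + (4)*(4) = 14
v _| B = 19*e1 - 20*e2 + 14*e3


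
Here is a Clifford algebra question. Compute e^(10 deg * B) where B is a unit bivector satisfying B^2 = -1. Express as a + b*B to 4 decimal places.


For a unit bivector B with B^2 = -1, the exponential series gives
e^(theta*B) = cos(theta) + sin(theta)*B (the GA analogue of Euler's formula).
theta = 10 degrees = 0.174533 rad
cos(10 deg) = 0.9848
sin(10 deg) = 0.1736
exp(theta*B) = 0.9848 + 0.1736*B


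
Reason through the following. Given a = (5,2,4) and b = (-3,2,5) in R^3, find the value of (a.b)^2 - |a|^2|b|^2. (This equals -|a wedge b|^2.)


a . b = 5*(-3) + 2*2 + 4*5
= -15 + 4 + 20 = 9
|a|^2 = 5^2 + 2^2 + 4^2 = 45
|b|^2 = (-3)^2 + 2^2 + 5^2 = 38
(a.b)^2 = 9^2 = 81
|a|^2 * |b|^2 = 45 * 38 = 1710
Result = 81 - 1710 = -1629


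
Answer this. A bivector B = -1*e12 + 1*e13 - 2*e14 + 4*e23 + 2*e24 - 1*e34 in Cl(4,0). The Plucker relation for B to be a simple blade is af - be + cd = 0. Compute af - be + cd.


Plucker relation: af - be + cd
a*f = (-1)*(-1) = 1
b*e = 1*2 = 2
c*d = (-2)*4 = -8
af - be + cd = 1 - 2 + (-8)
= -9


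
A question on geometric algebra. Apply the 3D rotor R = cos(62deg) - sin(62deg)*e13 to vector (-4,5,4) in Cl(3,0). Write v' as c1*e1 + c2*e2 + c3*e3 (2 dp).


Rotor R = cos(62deg) - sin(62deg)*e13
Rotation angle theta = 2 * 62 = 124 degrees in the e13 plane (e1 -> e3).
The component perpendicular to the plane (e2) is invariant: v'_2 = v2 = 5.00
cos(124deg) = -0.5592, sin(124deg) = 0.8290
v'_1 = v1*cos(theta) - v3*sin(theta) = -4*(-0.5592) - 4*0.8290 = -1.08
v'_3 = v1*sin(theta) + v3*cos(theta) = -4*0.8290 + 4*(-0.5592) = -5.55
v' = -1.08*e1 + 5.00*e2 - 5.55*e3


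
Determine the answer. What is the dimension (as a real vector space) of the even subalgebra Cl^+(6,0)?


Even subalgebra dimension = 2^(n-1)
n = 6 + 0 = 6
2^(6 - 1) = 2^5 = 32
Verification: sum of C(6,k) for even k = 1 + 15 + 15 + 1 = 32
Result = 32


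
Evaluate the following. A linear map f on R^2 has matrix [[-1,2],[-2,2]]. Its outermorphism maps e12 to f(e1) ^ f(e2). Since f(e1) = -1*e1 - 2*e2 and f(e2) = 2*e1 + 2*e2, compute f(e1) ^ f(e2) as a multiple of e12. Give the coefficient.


The outermorphism of a linear map f sends e1^e2 to f(e1)^f(e2).
f(e1) = -1*e1 - 2*e2
f(e2) = 2*e1 + 2*e2
f(e1) ^ f(e2) = (-1*e1 - 2*e2) ^ (2*e1 + 2*e2)
= (-1)*2*e12 + (-2)*2*e21
= (-2 - (-4))*e12
= 2*e12
Coefficient = 2


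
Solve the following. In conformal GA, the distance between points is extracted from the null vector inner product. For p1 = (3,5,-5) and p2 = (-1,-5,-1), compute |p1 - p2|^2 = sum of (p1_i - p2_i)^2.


p1 - p2 = (4, 10, -4)
|p1 - p2|^2 = 4^2 + 10^2 + (-4)^2
= 16 + 100 + 16
= 132


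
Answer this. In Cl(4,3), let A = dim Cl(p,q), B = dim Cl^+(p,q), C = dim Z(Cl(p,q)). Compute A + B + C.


n = 4 + 3 = 7
Total dim = 2^7 = 128
Even subalgebra dim = 2^6 = 64
n is odd, so center dim = 2
Sum = 128 + 64 + 2 = 194


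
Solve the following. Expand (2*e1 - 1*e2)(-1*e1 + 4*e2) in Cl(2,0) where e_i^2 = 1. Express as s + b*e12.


Expand: (2*e1 - 1*e2)(-1*e1 + 4*e2)
= 2*(-1)*e1e1 + 2*4*e1e2 + (-1)*(-1)*e2e1 + (-1)*4*e2e2
Using e1^2 = e2^2 = 1, e2e1 = -e1e2:
Scalar part s = 2*(-1) + (-1)*4 = -2 + (-4) = -6
Bivector part b = 2*4 - (-1)*(-1) = 8 - 1 = 7
uv = -6 + 7*e12


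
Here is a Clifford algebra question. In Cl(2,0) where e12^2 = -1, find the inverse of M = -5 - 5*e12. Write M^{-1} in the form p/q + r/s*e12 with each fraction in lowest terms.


M = -5 - 5*e12, where e12^2 = -1.
Since M commutes with its reverse ~M = a - b*e12, M * ~M = a^2 - b^2*e12^2 = a^2 + b^2.
So M^{-1} = ~M / (a^2 + b^2) = (a - b*e12)/(a^2 + b^2).
a^2 + b^2 = 25 + 25 = 50
Scalar part = -5/50 = -1/10
Bivector coeff = 5/50 = 1/10
M^{-1} = -1/10 + 1/10*e12


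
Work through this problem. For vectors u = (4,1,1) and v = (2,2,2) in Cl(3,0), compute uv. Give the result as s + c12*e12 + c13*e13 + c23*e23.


In Cl(3,0): e_i^2 = 1, e_ie_j = -e_je_i for i != j.
Scalar part = u . v = 4*2 + 1*2 + 1*2
= 8 + 2 + 2 = 12
e12 coeff = 4*2 - 1*2 = 8 - 2 = 6
e13 coeff = 4*2 - 1*2 = 8 - 2 = 6
e23 coeff = 1*2 - 1*2 = 2 - 2 = 0
uv = 12 + 6*e12 + 6*e13 + 0*e23


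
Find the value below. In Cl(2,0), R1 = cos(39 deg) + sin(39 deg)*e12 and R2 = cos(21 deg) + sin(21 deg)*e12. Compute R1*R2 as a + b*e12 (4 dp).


Same-plane rotors commute and their half-angles add:
R1*R2 = cos(a1 + a2) + sin(a1 + a2)*e12.
a1 + a2 = 39 + 21 = 60 deg
cos(60 deg) = 0.5000
sin(60 deg) = 0.8660
R1*R2 = 0.5000 + 0.8660*e12


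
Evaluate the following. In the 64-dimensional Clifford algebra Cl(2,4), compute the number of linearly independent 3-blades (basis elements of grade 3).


Number of grade-k basis blades in Cl(p,q) with n = p + q is C(n, k).
n = 2 + 4 = 6
C(6, 3) = 6! / (3! * 3!)
= 720 / (6 * 6)
= 20


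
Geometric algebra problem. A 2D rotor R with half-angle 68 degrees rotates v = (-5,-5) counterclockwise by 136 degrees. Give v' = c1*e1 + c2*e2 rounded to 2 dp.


Rotor R = cos(68deg) - sin(68deg)*e12
Rotation angle theta = 2 * 68 = 136 degrees
v' = R*v*~R rotates v by theta.
cos(136deg) = -0.7193, sin(136deg) = 0.6947
v'_1 = -5*cos(136deg) - (-5)*sin(136deg)
= -5*(-0.7193) - (-5)*0.6947
= 7.07
v'_2 = -5*sin(136deg) + (-5)*cos(136deg)
= -5*0.6947 + (-5)*(-0.7193)
= 0.12
v' = 7.07*e1 + 0.12*e2


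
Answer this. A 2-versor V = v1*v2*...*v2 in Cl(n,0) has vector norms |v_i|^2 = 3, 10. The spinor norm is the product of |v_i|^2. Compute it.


Spinor norm N(V) = |v1|^2 * |v2|^2 * ... * |v2|^2
= 3 * 10
Running product: 3, 30
N(V) = 30


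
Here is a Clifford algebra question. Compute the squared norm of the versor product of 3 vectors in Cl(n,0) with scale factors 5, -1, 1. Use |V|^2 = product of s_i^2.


Each vector v_i has |v_i|^2 = s_i^2
Squared scales: 5^2 = 25, (-1)^2 = 1, 1^2 = 1
|V|^2 = 25 * 1 * 1
= 25


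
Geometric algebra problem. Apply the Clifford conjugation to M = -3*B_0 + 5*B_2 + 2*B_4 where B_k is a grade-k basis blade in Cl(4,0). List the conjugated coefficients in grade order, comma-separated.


Clifford conjugate sign for grade k: (-1)^(k(k+1)/2)
Grade 0: (-1)^(0*1/2) = (-1)^0 = 1, coeff -3 -> -3
Grade 2: (-1)^(2*3/2) = (-1)^3 = -1, coeff 5 -> -5
Grade 4: (-1)^(4*5/2) = (-1)^10 = 1, coeff 2 -> 2
Conjugated coefficients: -3, -5, 2


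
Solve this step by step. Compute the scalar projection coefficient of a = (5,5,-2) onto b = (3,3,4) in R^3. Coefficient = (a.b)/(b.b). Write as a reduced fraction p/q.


Projection coefficient = (a . b) / (b . b)
a . b = 5*3 + 5*3 + (-2)*4
= 15 + 15 + (-8) = 22
b . b = 3^2 + 3^2 + 4^2
= 9 + 9 + 16 = 34
Coefficient = 22/34
In lowest terms: 11/17


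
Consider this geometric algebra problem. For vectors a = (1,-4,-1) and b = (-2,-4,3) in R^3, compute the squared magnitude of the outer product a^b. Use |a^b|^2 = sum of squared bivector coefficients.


a wedge b = (a1*b2 - a2*b1)*e12 + (a1*b3 - a3*b1)*e13 + (a2*b3 - a3*b2)*e23
e12 coeff: 1*(-4) - (-4)*(-2) = -4 - 8 = -12
e13 coeff: 1*3 - (-1)*(-2) = 3 - 2 = 1
e23 coeff: (-4)*3 - (-1)*(-4) = -12 - 4 = -16
|a wedge b|^2 = (-12)^2 + 1^2 + (-16)^2
= 144 + 1 + 256
= 401


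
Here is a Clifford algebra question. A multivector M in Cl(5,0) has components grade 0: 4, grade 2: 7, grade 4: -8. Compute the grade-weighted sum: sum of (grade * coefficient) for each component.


Grade-weighted sum = sum of grade_k * coefficient_k
0*4 = 0
2*7 = 14
4*(-8) = -32
Total = 0 + 14 + (-32) = -18


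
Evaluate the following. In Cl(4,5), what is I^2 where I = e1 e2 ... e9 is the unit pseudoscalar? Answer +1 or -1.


The pseudoscalar I = e1...e_n (product of all n generators) of Cl(p,q) satisfies I^2 = (-1)^(q + n(n-1)/2).
p = 4, q = 5, n = p + q = 9
n(n-1)/2 = 9 * 8 / 2 = 36
Exponent = q + n(n-1)/2 = 5 + 36 = 41
I^2 = (-1)^41 = -1


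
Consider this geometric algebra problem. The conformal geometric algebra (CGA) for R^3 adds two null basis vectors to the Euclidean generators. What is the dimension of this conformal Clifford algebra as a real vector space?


The conformal model of R^3 uses Cl(4,1): the 3 Euclidean generators plus two extra orthogonal generators e+ (e+^2 = +1) and e- (e-^2 = -1), from which the null vectors e0, einf are built.
Number of generators m = 3 + 2 = 5.
dim Cl(p,q) = 2^m = 2^5 = 32


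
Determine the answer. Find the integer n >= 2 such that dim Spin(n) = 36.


dim Spin(n) = dim so(n) = n(n-1)/2.
Solve n(n-1)/2 = 36, i.e. n^2 - n - 72 = 0.
Discriminant = 1 + 8*36 = 289
n = (1 + sqrt(289))/2 = (1 + 17)/2 = 9


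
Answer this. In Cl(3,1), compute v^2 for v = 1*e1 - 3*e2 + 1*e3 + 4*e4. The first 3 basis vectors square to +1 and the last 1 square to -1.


v^2 = sum of c_i^2 * e_i^2
Positive signature terms (e_i^2 = +1): 1^2 + (-3)^2 + 1^2 = 11
Negative signature terms (e_j^2 = -1): 4^2 = 16
v^2 = 11 - 16 = -5


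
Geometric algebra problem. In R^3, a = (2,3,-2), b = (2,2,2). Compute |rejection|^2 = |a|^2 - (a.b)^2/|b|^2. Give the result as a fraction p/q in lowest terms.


|a|^2 = 2^2 + 3^2 + (-2)^2 = 17
|b|^2 = 2^2 + 2^2 + 2^2 = 12
a . b = 2*2 + 3*2 + (-2)*2 = 6
(a.b)^2 = 6^2 = 36
|rej|^2 = 17 - 36/12
= (204 - 36)/12
= 168/12
In lowest terms: 14/1


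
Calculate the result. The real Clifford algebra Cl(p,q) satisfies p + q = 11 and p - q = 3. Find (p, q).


We need p + q = 11 and p - q = 3.
Adding: 2p = 11 + 3 = 14, so p = 7.
Then q = 11 - 7 = 4.
(p, q) = (7, 4)


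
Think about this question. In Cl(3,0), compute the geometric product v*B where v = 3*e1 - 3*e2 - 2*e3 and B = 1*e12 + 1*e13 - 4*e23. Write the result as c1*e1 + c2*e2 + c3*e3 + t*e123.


vB has grade-1 (vector) and grade-3 (trivector) parts: vB = (v _| B) + (v ^ B).
Vector part <vB>_1:
  e1: -v2*b12 - v3*b13 = -(-3)*(1) - (-2)*(1) = 5
  e2: v1*b12 - v3*b23 = (3)*(1) - (-2)*(-4) = -5
  e3: v1*b13 + v2*b23 = (3)*(1) + (-3)*(-4) = 15
Trivector part <vB>_3:
  e123: v1*b23 - v2*b13 + v3*b12 = (3)*(-4) - (-3)*(1) + (-2)*(1) = -11
vB = 5*e1 - 5*e2 + 15*e3 - 11*e123


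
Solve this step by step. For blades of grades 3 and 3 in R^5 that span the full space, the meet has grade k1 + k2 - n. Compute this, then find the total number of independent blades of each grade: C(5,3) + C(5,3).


Meet grade = grade(A) + grade(B) - n
= 3 + 3 - 5 = 1
C(5,3) = 10
C(5,3) = 10
dim_A + dim_B = 10 + 10 = 20


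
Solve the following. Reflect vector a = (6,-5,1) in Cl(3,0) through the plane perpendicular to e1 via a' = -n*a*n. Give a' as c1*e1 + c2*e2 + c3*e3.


Reflection formula: a' = -n*a*n, with n = e1 (unit vector, n^2 = 1).
For reflection through hyperplane perp to e1:
The component along e1 flips sign, others stay.
a = (6, -5, 1)
a' = (-6, -5, 1)
a' = -6*e1 - 5*e2 + 1*e3


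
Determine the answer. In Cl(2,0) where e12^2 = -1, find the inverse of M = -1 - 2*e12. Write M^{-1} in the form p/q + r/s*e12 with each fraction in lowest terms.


M = -1 - 2*e12, where e12^2 = -1.
Since M commutes with its reverse ~M = a - b*e12, M * ~M = a^2 - b^2*e12^2 = a^2 + b^2.
So M^{-1} = ~M / (a^2 + b^2) = (a - b*e12)/(a^2 + b^2).
a^2 + b^2 = 1 + 4 = 5
Scalar part = -1/5 = -1/5
Bivector coeff = 2/5 = 2/5
M^{-1} = -1/5 + 2/5*e12


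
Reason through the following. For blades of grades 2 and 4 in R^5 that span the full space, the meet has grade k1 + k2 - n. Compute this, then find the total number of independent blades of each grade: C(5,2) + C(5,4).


Meet grade = grade(A) + grade(B) - n
= 2 + 4 - 5 = 1
C(5,2) = 10
C(5,4) = 5
dim_A + dim_B = 10 + 5 = 15


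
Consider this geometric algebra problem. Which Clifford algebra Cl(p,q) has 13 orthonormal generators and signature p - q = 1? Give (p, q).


We need p + q = 13 and p - q = 1.
Adding: 2p = 13 + 1 = 14, so p = 7.
Then q = 13 - 7 = 6.
(p, q) = (7, 6)


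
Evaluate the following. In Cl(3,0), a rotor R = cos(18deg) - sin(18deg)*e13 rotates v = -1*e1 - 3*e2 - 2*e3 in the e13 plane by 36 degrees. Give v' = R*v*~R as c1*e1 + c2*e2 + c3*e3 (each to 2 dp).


Rotor R = cos(18deg) - sin(18deg)*e13
Rotation angle theta = 2 * 18 = 36 degrees in the e13 plane (e1 -> e3).
The component perpendicular to the plane (e2) is invariant: v'_2 = v2 = -3.00
cos(36deg) = 0.8090, sin(36deg) = 0.5878
v'_1 = v1*cos(theta) - v3*sin(theta) = -1*0.8090 - (-2)*0.5878 = 0.37
v'_3 = v1*sin(theta) + v3*cos(theta) = -1*0.5878 + (-2)*0.8090 = -2.21
v' = 0.37*e1 - 3.00*e2 - 2.21*e3


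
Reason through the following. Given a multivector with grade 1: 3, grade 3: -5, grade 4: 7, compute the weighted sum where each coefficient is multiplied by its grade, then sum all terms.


Grade-weighted sum = sum of grade_k * coefficient_k
1*3 = 3
3*(-5) = -15
4*7 = 28
Total = 3 + (-15) + 28 = 16


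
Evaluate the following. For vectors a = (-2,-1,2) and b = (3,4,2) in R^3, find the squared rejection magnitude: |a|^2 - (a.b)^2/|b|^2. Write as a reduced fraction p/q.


|a|^2 = (-2)^2 + (-1)^2 + 2^2 = 9
|b|^2 = 3^2 + 4^2 + 2^2 = 29
a . b = (-2)*3 + (-1)*4 + 2*2 = -6
(a.b)^2 = (-6)^2 = 36
|rej|^2 = 9 - 36/29
= (261 - 36)/29
= 225/29
In lowest terms: 225/29


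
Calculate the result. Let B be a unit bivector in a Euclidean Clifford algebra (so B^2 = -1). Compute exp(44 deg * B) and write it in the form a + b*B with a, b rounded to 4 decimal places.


For a unit bivector B with B^2 = -1, the exponential series gives
e^(theta*B) = cos(theta) + sin(theta)*B (the GA analogue of Euler's formula).
theta = 44 degrees = 0.767945 rad
cos(44 deg) = 0.7193
sin(44 deg) = 0.6947
exp(theta*B) = 0.7193 + 0.6947*B


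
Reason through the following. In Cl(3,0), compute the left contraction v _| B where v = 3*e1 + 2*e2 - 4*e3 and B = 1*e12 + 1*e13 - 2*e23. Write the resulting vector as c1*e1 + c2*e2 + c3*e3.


Left contraction v _| B = <vB>_1 (grade-1 part of the geometric product vB).
Using e1_|e12 = e2, e2_|e12 = -e1, e1_|e13 = e3, e3_|e13 = -e1, e2_|e23 = e3, e3_|e23 = -e2:
e1 coeff: -v2*b12 - v3*b13 = -(2)*(1) - (-4)*(1) = 2
e2 coeff: v1*b12 - v3*b23 = (3)*(1) - (-4)*(-2) = -5
e3 coeff: v1*b13 + v2*b23 = (3)*(1) + (2)*(-2) = -1
v _| B = 2*e1 - 5*e2 - 1*e3


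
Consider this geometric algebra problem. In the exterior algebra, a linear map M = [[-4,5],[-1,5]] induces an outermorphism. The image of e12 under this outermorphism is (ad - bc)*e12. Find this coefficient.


The outermorphism of a linear map f sends e1^e2 to f(e1)^f(e2).
f(e1) = -4*e1 - 1*e2
f(e2) = 5*e1 + 5*e2
f(e1) ^ f(e2) = (-4*e1 - 1*e2) ^ (5*e1 + 5*e2)
= (-4)*5*e12 + (-1)*5*e21
= (-20 - (-5))*e12
= -15*e12
Coefficient = -15


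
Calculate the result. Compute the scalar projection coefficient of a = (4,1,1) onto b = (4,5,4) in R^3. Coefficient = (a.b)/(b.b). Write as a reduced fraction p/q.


Projection coefficient = (a . b) / (b . b)
a . b = 4*4 + 1*5 + 1*4
= 16 + 5 + 4 = 25
b . b = 4^2 + 5^2 + 4^2
= 16 + 25 + 16 = 57
Coefficient = 25/57
In lowest terms: 25/57


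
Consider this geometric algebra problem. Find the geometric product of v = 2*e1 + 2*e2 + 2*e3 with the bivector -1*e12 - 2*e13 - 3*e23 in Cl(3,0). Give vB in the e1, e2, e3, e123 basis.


vB has grade-1 (vector) and grade-3 (trivector) parts: vB = (v _| B) + (v ^ B).
Vector part <vB>_1:
  e1: -v2*b12 - v3*b13 = -(2)*(-1) - (2)*(-2) = 6
  e2: v1*b12 - v3*b23 = (2)*(-1) - (2)*(-3) = 4
  e3: v1*b13 + v2*b23 = (2)*(-2) + (2)*(-3) = -10
Trivector part <vB>_3:
  e123: v1*b23 - v2*b13 + v3*b12 = (2)*(-3) - (2)*(-2) + (2)*(-1) = -4
vB = 6*e1 + 4*e2 - 10*e3 - 4*e123


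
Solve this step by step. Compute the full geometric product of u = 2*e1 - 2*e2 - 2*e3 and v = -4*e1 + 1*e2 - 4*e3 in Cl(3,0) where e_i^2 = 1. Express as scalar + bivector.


In Cl(3,0): e_i^2 = 1, e_ie_j = -e_je_i for i != j.
Scalar part = u . v = 2*(-4) + (-2)*1 + (-2)*(-4)
= -8 + (-2) + 8 = -2
e12 coeff = 2*1 - (-2)*(-4) = 2 - 8 = -6
e13 coeff = 2*(-4) - (-2)*(-4) = -8 - 8 = -16
e23 coeff = (-2)*(-4) - (-2)*1 = 8 - (-2) = 10
uv = -2 - 6*e12 - 16*e13 + 10*e23


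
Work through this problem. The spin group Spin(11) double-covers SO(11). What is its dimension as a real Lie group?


Spin(n) double-covers SO(n); both have Lie algebra so(n) of dimension n(n-1)/2.
n = 11
n(n-1) = 11 * 10 = 110
dim Spin(11) = 110/2 = 55


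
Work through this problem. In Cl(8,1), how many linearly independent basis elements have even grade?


Even subalgebra dimension = 2^(n-1)
n = 8 + 1 = 9
2^(9 - 1) = 2^8 = 256
Verification: sum of C(9,k) for even k = 1 + 36 + 126 + 84 + 9 = 256
Result = 256


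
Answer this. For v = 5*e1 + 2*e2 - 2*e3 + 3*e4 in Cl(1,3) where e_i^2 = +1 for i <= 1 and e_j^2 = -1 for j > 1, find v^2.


v^2 = sum of c_i^2 * e_i^2
Positive signature terms (e_i^2 = +1): 5^2 = 25
Negative signature terms (e_j^2 = -1): 2^2 + (-2)^2 + 3^2 = 17
v^2 = 25 - 17 = 8


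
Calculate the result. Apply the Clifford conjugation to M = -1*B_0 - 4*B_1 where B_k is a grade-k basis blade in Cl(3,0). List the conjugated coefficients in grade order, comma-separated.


Clifford conjugate sign for grade k: (-1)^(k(k+1)/2)
Grade 0: (-1)^(0*1/2) = (-1)^0 = 1, coeff -1 -> -1
Grade 1: (-1)^(1*2/2) = (-1)^1 = -1, coeff -4 -> 4
Conjugated coefficients: -1, 4


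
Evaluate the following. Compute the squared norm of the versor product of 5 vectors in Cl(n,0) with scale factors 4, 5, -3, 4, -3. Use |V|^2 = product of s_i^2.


Each vector v_i has |v_i|^2 = s_i^2
Squared scales: 4^2 = 16, 5^2 = 25, (-3)^2 = 9, 4^2 = 16, (-3)^2 = 9
|V|^2 = 16 * 25 * 9 * 16 * 9
= 518400


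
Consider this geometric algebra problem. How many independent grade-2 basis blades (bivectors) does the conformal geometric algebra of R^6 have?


The conformal model of R^6 uses Cl(7,1) with m = 6 + 2 = 8 generators.
Number of grade-2 blades = C(m, 2) = C(8, 2)
= 8*7/2 = 28


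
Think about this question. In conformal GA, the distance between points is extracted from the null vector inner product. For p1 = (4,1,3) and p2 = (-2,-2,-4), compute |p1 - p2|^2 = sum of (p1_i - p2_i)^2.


p1 - p2 = (6, 3, 7)
|p1 - p2|^2 = 6^2 + 3^2 + 7^2
= 36 + 9 + 49
= 94


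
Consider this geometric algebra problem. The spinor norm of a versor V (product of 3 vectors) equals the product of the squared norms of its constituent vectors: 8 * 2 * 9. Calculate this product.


Spinor norm N(V) = |v1|^2 * |v2|^2 * ... * |v3|^2
= 8 * 2 * 9
Running product: 8, 16, 144
N(V) = 144


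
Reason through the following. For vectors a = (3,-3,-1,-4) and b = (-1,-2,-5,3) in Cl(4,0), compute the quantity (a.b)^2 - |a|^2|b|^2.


a . b = 3*(-1) + (-3)*(-2) + (-1)*(-5) + (-4)*3
= -3 + 6 + 5 + (-12) = -4
|a|^2 = 3^2 + (-3)^2 + (-1)^2 + (-4)^2 = 35
|b|^2 = (-1)^2 + (-2)^2 + (-5)^2 + 3^2 = 39
(a.b)^2 = (-4)^2 = 16
|a|^2 * |b|^2 = 35 * 39 = 1365
Result = 16 - 1365 = -1349
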